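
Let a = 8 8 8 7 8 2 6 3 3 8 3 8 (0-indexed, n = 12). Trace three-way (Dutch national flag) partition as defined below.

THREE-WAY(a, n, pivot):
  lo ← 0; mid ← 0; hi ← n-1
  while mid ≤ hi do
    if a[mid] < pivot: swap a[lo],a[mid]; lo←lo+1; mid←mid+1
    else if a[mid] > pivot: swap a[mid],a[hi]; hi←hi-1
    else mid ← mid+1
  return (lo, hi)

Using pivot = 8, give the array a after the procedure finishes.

pivot = 8; lo=0, mid=0, hi=11
a[mid]=8=8: mid=1
a[mid]=8=8: mid=2
a[mid]=8=8: mid=3
a[mid]=7<8: swap a[0],a[3]; lo=1,mid=4 → 7 8 8 8 8 2 6 3 3 8 3 8
a[mid]=8=8: mid=5
a[mid]=2<8: swap a[1],a[5]; lo=2,mid=6 → 7 2 8 8 8 8 6 3 3 8 3 8
a[mid]=6<8: swap a[2],a[6]; lo=3,mid=7 → 7 2 6 8 8 8 8 3 3 8 3 8
a[mid]=3<8: swap a[3],a[7]; lo=4,mid=8 → 7 2 6 3 8 8 8 8 3 8 3 8
a[mid]=3<8: swap a[4],a[8]; lo=5,mid=9 → 7 2 6 3 3 8 8 8 8 8 3 8
a[mid]=8=8: mid=10
a[mid]=3<8: swap a[5],a[10]; lo=6,mid=11 → 7 2 6 3 3 3 8 8 8 8 8 8
a[mid]=8=8: mid=12
end: lo=6, hi=11; a = 7 2 6 3 3 3 8 8 8 8 8 8

7 2 6 3 3 3 8 8 8 8 8 8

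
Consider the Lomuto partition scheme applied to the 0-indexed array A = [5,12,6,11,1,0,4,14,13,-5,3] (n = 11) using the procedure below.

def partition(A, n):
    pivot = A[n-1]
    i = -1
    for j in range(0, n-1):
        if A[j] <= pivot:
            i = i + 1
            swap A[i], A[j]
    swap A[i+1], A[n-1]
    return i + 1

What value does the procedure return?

3

pivot = A[10] = 3; i = -1
j=0: A[0]=5 > 3 → no swap
j=1: A[1]=12 > 3 → no swap
j=2: A[2]=6 > 3 → no swap
j=3: A[3]=11 > 3 → no swap
j=4: A[4]=1 ≤ 3 → i=0, swap A[0],A[4] → [1,12,6,11,5,0,4,14,13,-5,3]
j=5: A[5]=0 ≤ 3 → i=1, swap A[1],A[5] → [1,0,6,11,5,12,4,14,13,-5,3]
j=6: A[6]=4 > 3 → no swap
j=7: A[7]=14 > 3 → no swap
j=8: A[8]=13 > 3 → no swap
j=9: A[9]=-5 ≤ 3 → i=2, swap A[2],A[9] → [1,0,-5,11,5,12,4,14,13,6,3]
final swap A[3],A[10] → [1,0,-5,3,5,12,4,14,13,6,11]; return 3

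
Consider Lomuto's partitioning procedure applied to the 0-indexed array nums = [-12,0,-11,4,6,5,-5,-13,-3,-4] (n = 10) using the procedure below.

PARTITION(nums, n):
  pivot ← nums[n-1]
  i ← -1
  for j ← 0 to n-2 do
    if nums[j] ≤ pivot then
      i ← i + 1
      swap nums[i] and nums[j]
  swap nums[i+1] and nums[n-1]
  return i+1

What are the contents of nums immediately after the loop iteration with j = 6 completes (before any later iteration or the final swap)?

pivot=-4, i=-1
j=0: -12≤-4, i=0, swap(0,0) ⇒ [-12,0,-11,4,6,5,-5,-13,-3,-4]
j=1: 0>-4, skip
j=2: -11≤-4, i=1, swap(1,2) ⇒ [-12,-11,0,4,6,5,-5,-13,-3,-4]
j=3: 4>-4, skip
j=4: 6>-4, skip
j=5: 5>-4, skip
j=6: -5≤-4, i=2, swap(2,6) ⇒ [-12,-11,-5,4,6,5,0,-13,-3,-4]
(after j=6) nums = [-12,-11,-5,4,6,5,0,-13,-3,-4]

[-12,-11,-5,4,6,5,0,-13,-3,-4]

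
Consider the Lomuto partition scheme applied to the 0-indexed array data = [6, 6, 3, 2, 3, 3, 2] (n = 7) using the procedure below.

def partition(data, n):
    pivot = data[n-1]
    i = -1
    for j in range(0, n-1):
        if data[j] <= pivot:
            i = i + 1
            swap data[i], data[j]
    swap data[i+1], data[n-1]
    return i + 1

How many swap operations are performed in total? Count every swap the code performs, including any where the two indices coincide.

pivot = data[6] = 2; i = -1
j=0: data[0]=6 > 2 → no swap
j=1: data[1]=6 > 2 → no swap
j=2: data[2]=3 > 2 → no swap
j=3: data[3]=2 ≤ 2 → i=0, swap data[0],data[3] → [2, 6, 3, 6, 3, 3, 2]
j=4: data[4]=3 > 2 → no swap
j=5: data[5]=3 > 2 → no swap
final swap data[1],data[6] → [2, 2, 3, 6, 3, 3, 6]; return 1

2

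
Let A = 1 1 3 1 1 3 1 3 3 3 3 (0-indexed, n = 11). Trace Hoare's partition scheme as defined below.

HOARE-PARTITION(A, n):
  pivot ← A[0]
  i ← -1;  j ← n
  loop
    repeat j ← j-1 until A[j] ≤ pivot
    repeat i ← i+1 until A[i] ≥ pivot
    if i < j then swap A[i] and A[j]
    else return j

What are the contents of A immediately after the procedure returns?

1 1 1 3 1 3 1 3 3 3 3

pivot = A[0] = 1; i = -1, j = 11
j→6 (A[6]=1≤1), i→0 (A[0]=1≥1); i<j, swap → 1 1 3 1 1 3 1 3 3 3 3
j→4 (A[4]=1≤1), i→1 (A[1]=1≥1); i<j, swap → 1 1 3 1 1 3 1 3 3 3 3
j→3 (A[3]=1≤1), i→2 (A[2]=3≥1); i<j, swap → 1 1 1 3 1 3 1 3 3 3 3
j→2, i→3; i≥j, return j=2. A = 1 1 1 3 1 3 1 3 3 3 3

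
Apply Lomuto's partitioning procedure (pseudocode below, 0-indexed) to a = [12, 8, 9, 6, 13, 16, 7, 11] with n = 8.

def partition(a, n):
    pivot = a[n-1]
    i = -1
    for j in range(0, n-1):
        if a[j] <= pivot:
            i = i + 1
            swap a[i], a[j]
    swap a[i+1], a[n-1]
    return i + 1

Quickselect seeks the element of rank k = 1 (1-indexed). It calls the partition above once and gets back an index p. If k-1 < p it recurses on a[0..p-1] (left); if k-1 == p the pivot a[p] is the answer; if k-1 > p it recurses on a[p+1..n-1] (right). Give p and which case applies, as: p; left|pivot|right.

4; left

pivot = a[7] = 11; i = -1
j=0: a[0]=12 > 11 → no swap
j=1: a[1]=8 ≤ 11 → i=0, swap a[0],a[1] → [8, 12, 9, 6, 13, 16, 7, 11]
j=2: a[2]=9 ≤ 11 → i=1, swap a[1],a[2] → [8, 9, 12, 6, 13, 16, 7, 11]
j=3: a[3]=6 ≤ 11 → i=2, swap a[2],a[3] → [8, 9, 6, 12, 13, 16, 7, 11]
j=4: a[4]=13 > 11 → no swap
j=5: a[5]=16 > 11 → no swap
j=6: a[6]=7 ≤ 11 → i=3, swap a[3],a[6] → [8, 9, 6, 7, 13, 16, 12, 11]
final swap a[4],a[7] → [8, 9, 6, 7, 11, 16, 12, 13]; return 4
p = 4; k-1 = 0 < 4 ⇒ left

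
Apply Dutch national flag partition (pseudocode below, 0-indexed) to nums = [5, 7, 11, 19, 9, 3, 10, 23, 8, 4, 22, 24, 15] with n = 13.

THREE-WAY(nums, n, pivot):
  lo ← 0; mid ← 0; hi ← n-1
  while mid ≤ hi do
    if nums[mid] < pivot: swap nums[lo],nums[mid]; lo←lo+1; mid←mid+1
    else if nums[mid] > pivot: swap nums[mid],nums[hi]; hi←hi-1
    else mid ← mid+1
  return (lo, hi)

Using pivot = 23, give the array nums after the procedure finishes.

pivot = 23; lo=0, mid=0, hi=12
nums[mid]=5<23: swap nums[0],nums[0]; lo=1,mid=1 → [5, 7, 11, 19, 9, 3, 10, 23, 8, 4, 22, 24, 15]
nums[mid]=7<23: swap nums[1],nums[1]; lo=2,mid=2 → [5, 7, 11, 19, 9, 3, 10, 23, 8, 4, 22, 24, 15]
nums[mid]=11<23: swap nums[2],nums[2]; lo=3,mid=3 → [5, 7, 11, 19, 9, 3, 10, 23, 8, 4, 22, 24, 15]
nums[mid]=19<23: swap nums[3],nums[3]; lo=4,mid=4 → [5, 7, 11, 19, 9, 3, 10, 23, 8, 4, 22, 24, 15]
nums[mid]=9<23: swap nums[4],nums[4]; lo=5,mid=5 → [5, 7, 11, 19, 9, 3, 10, 23, 8, 4, 22, 24, 15]
nums[mid]=3<23: swap nums[5],nums[5]; lo=6,mid=6 → [5, 7, 11, 19, 9, 3, 10, 23, 8, 4, 22, 24, 15]
nums[mid]=10<23: swap nums[6],nums[6]; lo=7,mid=7 → [5, 7, 11, 19, 9, 3, 10, 23, 8, 4, 22, 24, 15]
nums[mid]=23=23: mid=8
nums[mid]=8<23: swap nums[7],nums[8]; lo=8,mid=9 → [5, 7, 11, 19, 9, 3, 10, 8, 23, 4, 22, 24, 15]
nums[mid]=4<23: swap nums[8],nums[9]; lo=9,mid=10 → [5, 7, 11, 19, 9, 3, 10, 8, 4, 23, 22, 24, 15]
nums[mid]=22<23: swap nums[9],nums[10]; lo=10,mid=11 → [5, 7, 11, 19, 9, 3, 10, 8, 4, 22, 23, 24, 15]
nums[mid]=24>23: swap nums[11],nums[12]; hi=11 → [5, 7, 11, 19, 9, 3, 10, 8, 4, 22, 23, 15, 24]
nums[mid]=15<23: swap nums[10],nums[11]; lo=11,mid=12 → [5, 7, 11, 19, 9, 3, 10, 8, 4, 22, 15, 23, 24]
end: lo=11, hi=11; nums = [5, 7, 11, 19, 9, 3, 10, 8, 4, 22, 15, 23, 24]

[5, 7, 11, 19, 9, 3, 10, 8, 4, 22, 15, 23, 24]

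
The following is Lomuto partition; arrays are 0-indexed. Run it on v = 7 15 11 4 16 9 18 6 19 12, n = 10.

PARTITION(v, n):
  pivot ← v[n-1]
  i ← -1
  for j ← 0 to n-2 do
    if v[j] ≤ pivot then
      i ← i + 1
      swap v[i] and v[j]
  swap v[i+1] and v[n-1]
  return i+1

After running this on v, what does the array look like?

pivot = v[9] = 12; i = -1
j=0: v[0]=7 ≤ 12 → i=0, swap v[0],v[0] (no change) → 7 15 11 4 16 9 18 6 19 12
j=1: v[1]=15 > 12 → no swap
j=2: v[2]=11 ≤ 12 → i=1, swap v[1],v[2] → 7 11 15 4 16 9 18 6 19 12
j=3: v[3]=4 ≤ 12 → i=2, swap v[2],v[3] → 7 11 4 15 16 9 18 6 19 12
j=4: v[4]=16 > 12 → no swap
j=5: v[5]=9 ≤ 12 → i=3, swap v[3],v[5] → 7 11 4 9 16 15 18 6 19 12
j=6: v[6]=18 > 12 → no swap
j=7: v[7]=6 ≤ 12 → i=4, swap v[4],v[7] → 7 11 4 9 6 15 18 16 19 12
j=8: v[8]=19 > 12 → no swap
final swap v[5],v[9] → 7 11 4 9 6 12 18 16 19 15; return 5

7 11 4 9 6 12 18 16 19 15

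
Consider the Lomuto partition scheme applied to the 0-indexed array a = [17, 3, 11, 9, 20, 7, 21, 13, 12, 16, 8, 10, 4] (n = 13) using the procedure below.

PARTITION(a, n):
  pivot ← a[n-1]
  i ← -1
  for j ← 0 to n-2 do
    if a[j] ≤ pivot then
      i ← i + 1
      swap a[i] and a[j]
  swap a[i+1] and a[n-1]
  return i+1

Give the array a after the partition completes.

pivot = a[12] = 4; i = -1
j=0: a[0]=17 > 4 → no swap
j=1: a[1]=3 ≤ 4 → i=0, swap a[0],a[1] → [3, 17, 11, 9, 20, 7, 21, 13, 12, 16, 8, 10, 4]
j=2: a[2]=11 > 4 → no swap
j=3: a[3]=9 > 4 → no swap
j=4: a[4]=20 > 4 → no swap
j=5: a[5]=7 > 4 → no swap
j=6: a[6]=21 > 4 → no swap
j=7: a[7]=13 > 4 → no swap
j=8: a[8]=12 > 4 → no swap
j=9: a[9]=16 > 4 → no swap
j=10: a[10]=8 > 4 → no swap
j=11: a[11]=10 > 4 → no swap
final swap a[1],a[12] → [3, 4, 11, 9, 20, 7, 21, 13, 12, 16, 8, 10, 17]; return 1

[3, 4, 11, 9, 20, 7, 21, 13, 12, 16, 8, 10, 17]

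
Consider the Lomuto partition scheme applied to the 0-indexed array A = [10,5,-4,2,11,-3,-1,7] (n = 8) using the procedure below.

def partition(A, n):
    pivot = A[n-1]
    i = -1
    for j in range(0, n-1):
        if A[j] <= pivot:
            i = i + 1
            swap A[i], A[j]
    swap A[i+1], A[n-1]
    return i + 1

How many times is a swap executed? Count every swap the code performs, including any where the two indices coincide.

pivot = A[7] = 7; i = -1
j=0: A[0]=10 > 7 → no swap
j=1: A[1]=5 ≤ 7 → i=0, swap A[0],A[1] → [5,10,-4,2,11,-3,-1,7]
j=2: A[2]=-4 ≤ 7 → i=1, swap A[1],A[2] → [5,-4,10,2,11,-3,-1,7]
j=3: A[3]=2 ≤ 7 → i=2, swap A[2],A[3] → [5,-4,2,10,11,-3,-1,7]
j=4: A[4]=11 > 7 → no swap
j=5: A[5]=-3 ≤ 7 → i=3, swap A[3],A[5] → [5,-4,2,-3,11,10,-1,7]
j=6: A[6]=-1 ≤ 7 → i=4, swap A[4],A[6] → [5,-4,2,-3,-1,10,11,7]
final swap A[5],A[7] → [5,-4,2,-3,-1,7,11,10]; return 5

6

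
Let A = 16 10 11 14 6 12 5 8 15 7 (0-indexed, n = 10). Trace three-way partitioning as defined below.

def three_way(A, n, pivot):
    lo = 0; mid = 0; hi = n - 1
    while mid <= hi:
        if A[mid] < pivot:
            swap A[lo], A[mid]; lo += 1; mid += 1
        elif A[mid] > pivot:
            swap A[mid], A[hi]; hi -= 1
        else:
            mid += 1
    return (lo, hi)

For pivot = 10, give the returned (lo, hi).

(4, 4)

lo=0 mid=0 hi=9
16>10: swap(0,9), hi=8 ⇒ 7 10 11 14 6 12 5 8 15 16
7<10: swap(0,0), lo=1 mid=1 ⇒ 7 10 11 14 6 12 5 8 15 16
10=10: mid=2
11>10: swap(2,8), hi=7 ⇒ 7 10 15 14 6 12 5 8 11 16
15>10: swap(2,7), hi=6 ⇒ 7 10 8 14 6 12 5 15 11 16
8<10: swap(1,2), lo=2 mid=3 ⇒ 7 8 10 14 6 12 5 15 11 16
14>10: swap(3,6), hi=5 ⇒ 7 8 10 5 6 12 14 15 11 16
5<10: swap(2,3), lo=3 mid=4 ⇒ 7 8 5 10 6 12 14 15 11 16
6<10: swap(3,4), lo=4 mid=5 ⇒ 7 8 5 6 10 12 14 15 11 16
12>10: swap(5,5), hi=4 ⇒ 7 8 5 6 10 12 14 15 11 16
done. lo=4 hi=4; A=7 8 5 6 10 12 14 15 11 16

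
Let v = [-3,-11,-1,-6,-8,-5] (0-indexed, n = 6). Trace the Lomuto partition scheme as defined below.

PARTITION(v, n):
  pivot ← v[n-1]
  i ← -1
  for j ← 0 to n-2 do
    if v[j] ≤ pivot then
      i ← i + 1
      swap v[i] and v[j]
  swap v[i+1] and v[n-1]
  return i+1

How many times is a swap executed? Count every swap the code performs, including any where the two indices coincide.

4

pivot = v[5] = -5; i = -1
j=0: v[0]=-3 > -5 → no swap
j=1: v[1]=-11 ≤ -5 → i=0, swap v[0],v[1] → [-11,-3,-1,-6,-8,-5]
j=2: v[2]=-1 > -5 → no swap
j=3: v[3]=-6 ≤ -5 → i=1, swap v[1],v[3] → [-11,-6,-1,-3,-8,-5]
j=4: v[4]=-8 ≤ -5 → i=2, swap v[2],v[4] → [-11,-6,-8,-3,-1,-5]
final swap v[3],v[5] → [-11,-6,-8,-5,-1,-3]; return 3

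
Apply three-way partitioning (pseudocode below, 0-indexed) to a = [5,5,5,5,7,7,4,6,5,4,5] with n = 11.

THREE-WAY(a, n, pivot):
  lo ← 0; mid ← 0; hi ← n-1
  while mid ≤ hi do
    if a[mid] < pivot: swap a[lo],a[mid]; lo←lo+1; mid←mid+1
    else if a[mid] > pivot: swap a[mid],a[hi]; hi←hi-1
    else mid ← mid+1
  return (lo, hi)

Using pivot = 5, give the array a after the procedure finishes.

pivot = 5; lo=0, mid=0, hi=10
a[mid]=5=5: mid=1
a[mid]=5=5: mid=2
a[mid]=5=5: mid=3
a[mid]=5=5: mid=4
a[mid]=7>5: swap a[4],a[10]; hi=9 → [5,5,5,5,5,7,4,6,5,4,7]
a[mid]=5=5: mid=5
a[mid]=7>5: swap a[5],a[9]; hi=8 → [5,5,5,5,5,4,4,6,5,7,7]
a[mid]=4<5: swap a[0],a[5]; lo=1,mid=6 → [4,5,5,5,5,5,4,6,5,7,7]
a[mid]=4<5: swap a[1],a[6]; lo=2,mid=7 → [4,4,5,5,5,5,5,6,5,7,7]
a[mid]=6>5: swap a[7],a[8]; hi=7 → [4,4,5,5,5,5,5,5,6,7,7]
a[mid]=5=5: mid=8
end: lo=2, hi=7; a = [4,4,5,5,5,5,5,5,6,7,7]

[4,4,5,5,5,5,5,5,6,7,7]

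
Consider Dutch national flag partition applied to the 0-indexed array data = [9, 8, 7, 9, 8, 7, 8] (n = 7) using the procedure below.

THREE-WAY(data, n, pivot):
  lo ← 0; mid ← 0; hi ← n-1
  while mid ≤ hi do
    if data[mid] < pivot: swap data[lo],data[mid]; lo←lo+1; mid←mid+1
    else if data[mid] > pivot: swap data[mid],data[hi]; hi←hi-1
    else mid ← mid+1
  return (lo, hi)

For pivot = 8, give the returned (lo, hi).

(2, 4)

pivot = 8; lo=0, mid=0, hi=6
data[mid]=9>8: swap data[0],data[6]; hi=5 → [8, 8, 7, 9, 8, 7, 9]
data[mid]=8=8: mid=1
data[mid]=8=8: mid=2
data[mid]=7<8: swap data[0],data[2]; lo=1,mid=3 → [7, 8, 8, 9, 8, 7, 9]
data[mid]=9>8: swap data[3],data[5]; hi=4 → [7, 8, 8, 7, 8, 9, 9]
data[mid]=7<8: swap data[1],data[3]; lo=2,mid=4 → [7, 7, 8, 8, 8, 9, 9]
data[mid]=8=8: mid=5
end: lo=2, hi=4; data = [7, 7, 8, 8, 8, 9, 9]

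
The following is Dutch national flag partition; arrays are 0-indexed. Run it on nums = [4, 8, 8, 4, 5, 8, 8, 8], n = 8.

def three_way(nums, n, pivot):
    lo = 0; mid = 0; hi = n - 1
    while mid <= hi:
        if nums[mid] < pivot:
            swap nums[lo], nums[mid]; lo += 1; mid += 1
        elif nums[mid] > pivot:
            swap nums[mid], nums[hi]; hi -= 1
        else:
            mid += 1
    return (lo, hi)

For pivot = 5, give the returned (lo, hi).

(2, 2)

pivot = 5; lo=0, mid=0, hi=7
nums[mid]=4<5: swap nums[0],nums[0]; lo=1,mid=1 → [4, 8, 8, 4, 5, 8, 8, 8]
nums[mid]=8>5: swap nums[1],nums[7]; hi=6 → [4, 8, 8, 4, 5, 8, 8, 8]
nums[mid]=8>5: swap nums[1],nums[6]; hi=5 → [4, 8, 8, 4, 5, 8, 8, 8]
nums[mid]=8>5: swap nums[1],nums[5]; hi=4 → [4, 8, 8, 4, 5, 8, 8, 8]
nums[mid]=8>5: swap nums[1],nums[4]; hi=3 → [4, 5, 8, 4, 8, 8, 8, 8]
nums[mid]=5=5: mid=2
nums[mid]=8>5: swap nums[2],nums[3]; hi=2 → [4, 5, 4, 8, 8, 8, 8, 8]
nums[mid]=4<5: swap nums[1],nums[2]; lo=2,mid=3 → [4, 4, 5, 8, 8, 8, 8, 8]
end: lo=2, hi=2; nums = [4, 4, 5, 8, 8, 8, 8, 8]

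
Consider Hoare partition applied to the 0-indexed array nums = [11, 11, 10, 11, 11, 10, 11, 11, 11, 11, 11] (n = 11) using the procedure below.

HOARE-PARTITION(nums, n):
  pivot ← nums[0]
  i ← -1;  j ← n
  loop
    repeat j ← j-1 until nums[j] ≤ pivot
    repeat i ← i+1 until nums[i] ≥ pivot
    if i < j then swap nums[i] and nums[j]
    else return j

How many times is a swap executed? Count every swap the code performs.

pivot = nums[0] = 11; i = -1, j = 11
j→10 (nums[10]=11≤11), i→0 (nums[0]=11≥11); i<j, swap → [11, 11, 10, 11, 11, 10, 11, 11, 11, 11, 11]
j→9 (nums[9]=11≤11), i→1 (nums[1]=11≥11); i<j, swap → [11, 11, 10, 11, 11, 10, 11, 11, 11, 11, 11]
j→8 (nums[8]=11≤11), i→3 (nums[3]=11≥11); i<j, swap → [11, 11, 10, 11, 11, 10, 11, 11, 11, 11, 11]
j→7 (nums[7]=11≤11), i→4 (nums[4]=11≥11); i<j, swap → [11, 11, 10, 11, 11, 10, 11, 11, 11, 11, 11]
j→6, i→6; i≥j, return j=6. nums = [11, 11, 10, 11, 11, 10, 11, 11, 11, 11, 11]

4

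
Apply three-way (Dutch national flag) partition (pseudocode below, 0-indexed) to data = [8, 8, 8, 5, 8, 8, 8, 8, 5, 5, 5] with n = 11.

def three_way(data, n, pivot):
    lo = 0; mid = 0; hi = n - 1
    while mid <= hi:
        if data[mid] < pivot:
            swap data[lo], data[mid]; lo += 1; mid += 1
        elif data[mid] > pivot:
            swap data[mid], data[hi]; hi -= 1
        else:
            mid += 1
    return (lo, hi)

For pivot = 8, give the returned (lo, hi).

pivot = 8; lo=0, mid=0, hi=10
data[mid]=8=8: mid=1
data[mid]=8=8: mid=2
data[mid]=8=8: mid=3
data[mid]=5<8: swap data[0],data[3]; lo=1,mid=4 → [5, 8, 8, 8, 8, 8, 8, 8, 5, 5, 5]
data[mid]=8=8: mid=5
data[mid]=8=8: mid=6
data[mid]=8=8: mid=7
data[mid]=8=8: mid=8
data[mid]=5<8: swap data[1],data[8]; lo=2,mid=9 → [5, 5, 8, 8, 8, 8, 8, 8, 8, 5, 5]
data[mid]=5<8: swap data[2],data[9]; lo=3,mid=10 → [5, 5, 5, 8, 8, 8, 8, 8, 8, 8, 5]
data[mid]=5<8: swap data[3],data[10]; lo=4,mid=11 → [5, 5, 5, 5, 8, 8, 8, 8, 8, 8, 8]
end: lo=4, hi=10; data = [5, 5, 5, 5, 8, 8, 8, 8, 8, 8, 8]

(4, 10)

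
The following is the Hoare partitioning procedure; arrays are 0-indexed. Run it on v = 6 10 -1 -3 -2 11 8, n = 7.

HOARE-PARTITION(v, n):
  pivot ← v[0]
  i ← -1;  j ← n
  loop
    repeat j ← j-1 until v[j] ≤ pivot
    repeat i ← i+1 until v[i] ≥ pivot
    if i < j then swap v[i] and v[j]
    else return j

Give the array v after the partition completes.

pivot=6
j stops at 4 (-2), i stops at 0 (6); swap ⇒ -2 10 -1 -3 6 11 8
j stops at 3 (-3), i stops at 1 (10); swap ⇒ -2 -3 -1 10 6 11 8
j stops at 2, i stops at 3; i≥j ⇒ return 2. v=-2 -3 -1 10 6 11 8

-2 -3 -1 10 6 11 8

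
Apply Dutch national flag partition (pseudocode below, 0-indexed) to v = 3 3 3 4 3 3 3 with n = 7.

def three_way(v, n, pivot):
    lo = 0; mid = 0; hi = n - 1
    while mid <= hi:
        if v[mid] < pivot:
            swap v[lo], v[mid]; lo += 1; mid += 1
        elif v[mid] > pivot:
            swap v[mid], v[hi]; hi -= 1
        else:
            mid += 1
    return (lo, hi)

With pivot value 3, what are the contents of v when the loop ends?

3 3 3 3 3 3 4

pivot = 3; lo=0, mid=0, hi=6
v[mid]=3=3: mid=1
v[mid]=3=3: mid=2
v[mid]=3=3: mid=3
v[mid]=4>3: swap v[3],v[6]; hi=5 → 3 3 3 3 3 3 4
v[mid]=3=3: mid=4
v[mid]=3=3: mid=5
v[mid]=3=3: mid=6
end: lo=0, hi=5; v = 3 3 3 3 3 3 4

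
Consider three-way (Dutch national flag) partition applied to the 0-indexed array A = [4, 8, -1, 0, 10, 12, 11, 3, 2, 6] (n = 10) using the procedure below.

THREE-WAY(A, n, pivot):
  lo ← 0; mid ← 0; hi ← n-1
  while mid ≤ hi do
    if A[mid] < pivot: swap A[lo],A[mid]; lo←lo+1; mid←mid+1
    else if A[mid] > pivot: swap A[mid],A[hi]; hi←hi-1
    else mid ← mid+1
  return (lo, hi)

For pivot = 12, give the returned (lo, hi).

pivot = 12; lo=0, mid=0, hi=9
A[mid]=4<12: swap A[0],A[0]; lo=1,mid=1 → [4, 8, -1, 0, 10, 12, 11, 3, 2, 6]
A[mid]=8<12: swap A[1],A[1]; lo=2,mid=2 → [4, 8, -1, 0, 10, 12, 11, 3, 2, 6]
A[mid]=-1<12: swap A[2],A[2]; lo=3,mid=3 → [4, 8, -1, 0, 10, 12, 11, 3, 2, 6]
A[mid]=0<12: swap A[3],A[3]; lo=4,mid=4 → [4, 8, -1, 0, 10, 12, 11, 3, 2, 6]
A[mid]=10<12: swap A[4],A[4]; lo=5,mid=5 → [4, 8, -1, 0, 10, 12, 11, 3, 2, 6]
A[mid]=12=12: mid=6
A[mid]=11<12: swap A[5],A[6]; lo=6,mid=7 → [4, 8, -1, 0, 10, 11, 12, 3, 2, 6]
A[mid]=3<12: swap A[6],A[7]; lo=7,mid=8 → [4, 8, -1, 0, 10, 11, 3, 12, 2, 6]
A[mid]=2<12: swap A[7],A[8]; lo=8,mid=9 → [4, 8, -1, 0, 10, 11, 3, 2, 12, 6]
A[mid]=6<12: swap A[8],A[9]; lo=9,mid=10 → [4, 8, -1, 0, 10, 11, 3, 2, 6, 12]
end: lo=9, hi=9; A = [4, 8, -1, 0, 10, 11, 3, 2, 6, 12]

(9, 9)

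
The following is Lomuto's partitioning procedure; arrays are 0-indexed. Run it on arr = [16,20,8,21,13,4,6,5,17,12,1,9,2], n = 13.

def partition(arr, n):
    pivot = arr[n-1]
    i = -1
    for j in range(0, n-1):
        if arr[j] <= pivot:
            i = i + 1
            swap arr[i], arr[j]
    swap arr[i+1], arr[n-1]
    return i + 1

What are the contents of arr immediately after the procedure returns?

pivot=2, i=-1
j=0: 16>2, skip
j=1: 20>2, skip
j=2: 8>2, skip
j=3: 21>2, skip
j=4: 13>2, skip
j=5: 4>2, skip
j=6: 6>2, skip
j=7: 5>2, skip
j=8: 17>2, skip
j=9: 12>2, skip
j=10: 1≤2, i=0, swap(0,10) ⇒ [1,20,8,21,13,4,6,5,17,12,16,9,2]
j=11: 9>2, skip
swap(1,12) ⇒ [1,2,8,21,13,4,6,5,17,12,16,9,20]; return 1

[1,2,8,21,13,4,6,5,17,12,16,9,20]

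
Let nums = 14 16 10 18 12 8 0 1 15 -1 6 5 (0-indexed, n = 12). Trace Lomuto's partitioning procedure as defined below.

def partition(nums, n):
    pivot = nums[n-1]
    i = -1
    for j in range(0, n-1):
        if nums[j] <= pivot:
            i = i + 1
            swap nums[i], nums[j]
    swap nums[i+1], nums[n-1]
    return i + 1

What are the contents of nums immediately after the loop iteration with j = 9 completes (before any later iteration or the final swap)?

pivot = nums[11] = 5; i = -1
j=0: nums[0]=14 > 5 → no swap
j=1: nums[1]=16 > 5 → no swap
j=2: nums[2]=10 > 5 → no swap
j=3: nums[3]=18 > 5 → no swap
j=4: nums[4]=12 > 5 → no swap
j=5: nums[5]=8 > 5 → no swap
j=6: nums[6]=0 ≤ 5 → i=0, swap nums[0],nums[6] → 0 16 10 18 12 8 14 1 15 -1 6 5
j=7: nums[7]=1 ≤ 5 → i=1, swap nums[1],nums[7] → 0 1 10 18 12 8 14 16 15 -1 6 5
j=8: nums[8]=15 > 5 → no swap
j=9: nums[9]=-1 ≤ 5 → i=2, swap nums[2],nums[9] → 0 1 -1 18 12 8 14 16 15 10 6 5
(after j=9) nums = 0 1 -1 18 12 8 14 16 15 10 6 5

0 1 -1 18 12 8 14 16 15 10 6 5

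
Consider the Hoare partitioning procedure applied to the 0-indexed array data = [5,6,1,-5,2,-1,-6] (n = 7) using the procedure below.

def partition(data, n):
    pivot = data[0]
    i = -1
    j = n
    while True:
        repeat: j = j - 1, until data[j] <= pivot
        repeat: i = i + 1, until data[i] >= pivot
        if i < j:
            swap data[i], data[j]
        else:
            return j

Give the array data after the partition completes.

pivot = data[0] = 5; i = -1, j = 7
j→6 (data[6]=-6≤5), i→0 (data[0]=5≥5); i<j, swap → [-6,6,1,-5,2,-1,5]
j→5 (data[5]=-1≤5), i→1 (data[1]=6≥5); i<j, swap → [-6,-1,1,-5,2,6,5]
j→4, i→5; i≥j, return j=4. data = [-6,-1,1,-5,2,6,5]

[-6,-1,1,-5,2,6,5]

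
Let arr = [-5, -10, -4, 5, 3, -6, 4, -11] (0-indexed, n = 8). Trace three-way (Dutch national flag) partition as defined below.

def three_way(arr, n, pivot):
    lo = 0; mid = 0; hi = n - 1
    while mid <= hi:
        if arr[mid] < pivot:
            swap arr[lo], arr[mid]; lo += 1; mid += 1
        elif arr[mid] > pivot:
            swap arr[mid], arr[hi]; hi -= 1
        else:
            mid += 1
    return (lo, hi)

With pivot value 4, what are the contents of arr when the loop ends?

lo=0 mid=0 hi=7
-5<4: swap(0,0), lo=1 mid=1 ⇒ [-5, -10, -4, 5, 3, -6, 4, -11]
-10<4: swap(1,1), lo=2 mid=2 ⇒ [-5, -10, -4, 5, 3, -6, 4, -11]
-4<4: swap(2,2), lo=3 mid=3 ⇒ [-5, -10, -4, 5, 3, -6, 4, -11]
5>4: swap(3,7), hi=6 ⇒ [-5, -10, -4, -11, 3, -6, 4, 5]
-11<4: swap(3,3), lo=4 mid=4 ⇒ [-5, -10, -4, -11, 3, -6, 4, 5]
3<4: swap(4,4), lo=5 mid=5 ⇒ [-5, -10, -4, -11, 3, -6, 4, 5]
-6<4: swap(5,5), lo=6 mid=6 ⇒ [-5, -10, -4, -11, 3, -6, 4, 5]
4=4: mid=7
done. lo=6 hi=6; arr=[-5, -10, -4, -11, 3, -6, 4, 5]

[-5, -10, -4, -11, 3, -6, 4, 5]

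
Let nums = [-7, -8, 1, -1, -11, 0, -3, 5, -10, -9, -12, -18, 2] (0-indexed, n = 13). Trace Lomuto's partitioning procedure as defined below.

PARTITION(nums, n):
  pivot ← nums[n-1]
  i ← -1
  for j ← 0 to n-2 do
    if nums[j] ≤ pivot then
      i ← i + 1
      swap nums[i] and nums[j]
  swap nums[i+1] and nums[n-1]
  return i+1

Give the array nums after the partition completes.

[-7, -8, 1, -1, -11, 0, -3, -10, -9, -12, -18, 2, 5]

pivot=2, i=-1
j=0: -7≤2, i=0, swap(0,0) ⇒ [-7, -8, 1, -1, -11, 0, -3, 5, -10, -9, -12, -18, 2]
j=1: -8≤2, i=1, swap(1,1) ⇒ [-7, -8, 1, -1, -11, 0, -3, 5, -10, -9, -12, -18, 2]
j=2: 1≤2, i=2, swap(2,2) ⇒ [-7, -8, 1, -1, -11, 0, -3, 5, -10, -9, -12, -18, 2]
j=3: -1≤2, i=3, swap(3,3) ⇒ [-7, -8, 1, -1, -11, 0, -3, 5, -10, -9, -12, -18, 2]
j=4: -11≤2, i=4, swap(4,4) ⇒ [-7, -8, 1, -1, -11, 0, -3, 5, -10, -9, -12, -18, 2]
j=5: 0≤2, i=5, swap(5,5) ⇒ [-7, -8, 1, -1, -11, 0, -3, 5, -10, -9, -12, -18, 2]
j=6: -3≤2, i=6, swap(6,6) ⇒ [-7, -8, 1, -1, -11, 0, -3, 5, -10, -9, -12, -18, 2]
j=7: 5>2, skip
j=8: -10≤2, i=7, swap(7,8) ⇒ [-7, -8, 1, -1, -11, 0, -3, -10, 5, -9, -12, -18, 2]
j=9: -9≤2, i=8, swap(8,9) ⇒ [-7, -8, 1, -1, -11, 0, -3, -10, -9, 5, -12, -18, 2]
j=10: -12≤2, i=9, swap(9,10) ⇒ [-7, -8, 1, -1, -11, 0, -3, -10, -9, -12, 5, -18, 2]
j=11: -18≤2, i=10, swap(10,11) ⇒ [-7, -8, 1, -1, -11, 0, -3, -10, -9, -12, -18, 5, 2]
swap(11,12) ⇒ [-7, -8, 1, -1, -11, 0, -3, -10, -9, -12, -18, 2, 5]; return 11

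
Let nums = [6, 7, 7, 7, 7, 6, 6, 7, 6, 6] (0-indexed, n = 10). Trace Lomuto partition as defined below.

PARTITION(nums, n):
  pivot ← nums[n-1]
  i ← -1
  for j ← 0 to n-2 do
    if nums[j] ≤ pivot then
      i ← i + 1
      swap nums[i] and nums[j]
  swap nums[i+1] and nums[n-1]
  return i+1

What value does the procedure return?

4

pivot = nums[9] = 6; i = -1
j=0: nums[0]=6 ≤ 6 → i=0, swap nums[0],nums[0] (no change) → [6, 7, 7, 7, 7, 6, 6, 7, 6, 6]
j=1: nums[1]=7 > 6 → no swap
j=2: nums[2]=7 > 6 → no swap
j=3: nums[3]=7 > 6 → no swap
j=4: nums[4]=7 > 6 → no swap
j=5: nums[5]=6 ≤ 6 → i=1, swap nums[1],nums[5] → [6, 6, 7, 7, 7, 7, 6, 7, 6, 6]
j=6: nums[6]=6 ≤ 6 → i=2, swap nums[2],nums[6] → [6, 6, 6, 7, 7, 7, 7, 7, 6, 6]
j=7: nums[7]=7 > 6 → no swap
j=8: nums[8]=6 ≤ 6 → i=3, swap nums[3],nums[8] → [6, 6, 6, 6, 7, 7, 7, 7, 7, 6]
final swap nums[4],nums[9] → [6, 6, 6, 6, 6, 7, 7, 7, 7, 7]; return 4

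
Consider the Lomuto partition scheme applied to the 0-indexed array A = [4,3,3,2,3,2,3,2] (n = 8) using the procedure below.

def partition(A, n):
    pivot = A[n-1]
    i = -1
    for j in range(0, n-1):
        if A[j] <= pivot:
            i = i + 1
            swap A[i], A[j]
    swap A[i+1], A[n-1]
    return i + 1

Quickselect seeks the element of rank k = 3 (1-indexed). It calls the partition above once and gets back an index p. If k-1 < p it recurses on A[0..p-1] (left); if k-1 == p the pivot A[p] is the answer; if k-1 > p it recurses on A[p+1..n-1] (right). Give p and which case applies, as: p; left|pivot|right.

pivot=2, i=-1
j=0: 4>2, skip
j=1: 3>2, skip
j=2: 3>2, skip
j=3: 2≤2, i=0, swap(0,3) ⇒ [2,3,3,4,3,2,3,2]
j=4: 3>2, skip
j=5: 2≤2, i=1, swap(1,5) ⇒ [2,2,3,4,3,3,3,2]
j=6: 3>2, skip
swap(2,7) ⇒ [2,2,2,4,3,3,3,3]; return 2
p = 2; k-1 = 2 == 2 ⇒ pivot

2; pivot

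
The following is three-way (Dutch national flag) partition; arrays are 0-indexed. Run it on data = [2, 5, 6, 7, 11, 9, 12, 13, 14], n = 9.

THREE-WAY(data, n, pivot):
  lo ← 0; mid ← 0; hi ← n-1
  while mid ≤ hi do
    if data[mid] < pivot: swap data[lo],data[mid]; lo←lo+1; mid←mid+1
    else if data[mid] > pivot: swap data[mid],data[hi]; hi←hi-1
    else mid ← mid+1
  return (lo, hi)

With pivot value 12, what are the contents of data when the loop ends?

pivot = 12; lo=0, mid=0, hi=8
data[mid]=2<12: swap data[0],data[0]; lo=1,mid=1 → [2, 5, 6, 7, 11, 9, 12, 13, 14]
data[mid]=5<12: swap data[1],data[1]; lo=2,mid=2 → [2, 5, 6, 7, 11, 9, 12, 13, 14]
data[mid]=6<12: swap data[2],data[2]; lo=3,mid=3 → [2, 5, 6, 7, 11, 9, 12, 13, 14]
data[mid]=7<12: swap data[3],data[3]; lo=4,mid=4 → [2, 5, 6, 7, 11, 9, 12, 13, 14]
data[mid]=11<12: swap data[4],data[4]; lo=5,mid=5 → [2, 5, 6, 7, 11, 9, 12, 13, 14]
data[mid]=9<12: swap data[5],data[5]; lo=6,mid=6 → [2, 5, 6, 7, 11, 9, 12, 13, 14]
data[mid]=12=12: mid=7
data[mid]=13>12: swap data[7],data[8]; hi=7 → [2, 5, 6, 7, 11, 9, 12, 14, 13]
data[mid]=14>12: swap data[7],data[7]; hi=6 → [2, 5, 6, 7, 11, 9, 12, 14, 13]
end: lo=6, hi=6; data = [2, 5, 6, 7, 11, 9, 12, 14, 13]

[2, 5, 6, 7, 11, 9, 12, 14, 13]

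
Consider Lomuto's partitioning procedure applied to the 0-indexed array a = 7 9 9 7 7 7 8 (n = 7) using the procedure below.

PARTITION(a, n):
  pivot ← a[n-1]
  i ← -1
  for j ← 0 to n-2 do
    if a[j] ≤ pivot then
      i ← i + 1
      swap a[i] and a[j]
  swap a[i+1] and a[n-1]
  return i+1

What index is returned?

pivot = a[6] = 8; i = -1
j=0: a[0]=7 ≤ 8 → i=0, swap a[0],a[0] (no change) → 7 9 9 7 7 7 8
j=1: a[1]=9 > 8 → no swap
j=2: a[2]=9 > 8 → no swap
j=3: a[3]=7 ≤ 8 → i=1, swap a[1],a[3] → 7 7 9 9 7 7 8
j=4: a[4]=7 ≤ 8 → i=2, swap a[2],a[4] → 7 7 7 9 9 7 8
j=5: a[5]=7 ≤ 8 → i=3, swap a[3],a[5] → 7 7 7 7 9 9 8
final swap a[4],a[6] → 7 7 7 7 8 9 9; return 4

4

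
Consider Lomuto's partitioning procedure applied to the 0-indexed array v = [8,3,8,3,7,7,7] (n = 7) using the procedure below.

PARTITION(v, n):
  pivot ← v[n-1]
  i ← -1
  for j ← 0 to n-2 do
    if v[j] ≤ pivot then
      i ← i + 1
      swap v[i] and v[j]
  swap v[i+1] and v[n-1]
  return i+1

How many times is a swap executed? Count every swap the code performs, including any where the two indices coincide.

pivot=7, i=-1
j=0: 8>7, skip
j=1: 3≤7, i=0, swap(0,1) ⇒ [3,8,8,3,7,7,7]
j=2: 8>7, skip
j=3: 3≤7, i=1, swap(1,3) ⇒ [3,3,8,8,7,7,7]
j=4: 7≤7, i=2, swap(2,4) ⇒ [3,3,7,8,8,7,7]
j=5: 7≤7, i=3, swap(3,5) ⇒ [3,3,7,7,8,8,7]
swap(4,6) ⇒ [3,3,7,7,7,8,8]; return 4

5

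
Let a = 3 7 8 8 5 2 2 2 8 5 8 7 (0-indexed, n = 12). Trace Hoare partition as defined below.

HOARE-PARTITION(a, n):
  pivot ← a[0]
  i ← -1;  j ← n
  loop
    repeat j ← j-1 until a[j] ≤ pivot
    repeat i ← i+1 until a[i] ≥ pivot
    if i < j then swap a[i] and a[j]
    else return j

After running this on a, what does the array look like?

2 2 2 8 5 8 7 3 8 5 8 7

pivot = a[0] = 3; i = -1, j = 12
j→7 (a[7]=2≤3), i→0 (a[0]=3≥3); i<j, swap → 2 7 8 8 5 2 2 3 8 5 8 7
j→6 (a[6]=2≤3), i→1 (a[1]=7≥3); i<j, swap → 2 2 8 8 5 2 7 3 8 5 8 7
j→5 (a[5]=2≤3), i→2 (a[2]=8≥3); i<j, swap → 2 2 2 8 5 8 7 3 8 5 8 7
j→2, i→3; i≥j, return j=2. a = 2 2 2 8 5 8 7 3 8 5 8 7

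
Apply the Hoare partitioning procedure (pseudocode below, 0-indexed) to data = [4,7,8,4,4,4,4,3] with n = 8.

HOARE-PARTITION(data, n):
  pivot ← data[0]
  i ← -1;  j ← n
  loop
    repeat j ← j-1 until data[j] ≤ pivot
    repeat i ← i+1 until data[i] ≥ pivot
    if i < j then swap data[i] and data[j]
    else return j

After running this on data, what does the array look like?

pivot = data[0] = 4; i = -1, j = 8
j→7 (data[7]=3≤4), i→0 (data[0]=4≥4); i<j, swap → [3,7,8,4,4,4,4,4]
j→6 (data[6]=4≤4), i→1 (data[1]=7≥4); i<j, swap → [3,4,8,4,4,4,7,4]
j→5 (data[5]=4≤4), i→2 (data[2]=8≥4); i<j, swap → [3,4,4,4,4,8,7,4]
j→4 (data[4]=4≤4), i→3 (data[3]=4≥4); i<j, swap → [3,4,4,4,4,8,7,4]
j→3, i→4; i≥j, return j=3. data = [3,4,4,4,4,8,7,4]

[3,4,4,4,4,8,7,4]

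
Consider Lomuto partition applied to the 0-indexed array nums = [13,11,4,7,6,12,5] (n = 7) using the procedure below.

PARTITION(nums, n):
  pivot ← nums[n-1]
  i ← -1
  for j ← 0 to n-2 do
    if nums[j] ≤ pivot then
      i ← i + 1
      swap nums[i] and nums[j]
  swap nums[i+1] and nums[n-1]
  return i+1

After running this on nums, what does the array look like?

[4,5,13,7,6,12,11]

pivot=5, i=-1
j=0: 13>5, skip
j=1: 11>5, skip
j=2: 4≤5, i=0, swap(0,2) ⇒ [4,11,13,7,6,12,5]
j=3: 7>5, skip
j=4: 6>5, skip
j=5: 12>5, skip
swap(1,6) ⇒ [4,5,13,7,6,12,11]; return 1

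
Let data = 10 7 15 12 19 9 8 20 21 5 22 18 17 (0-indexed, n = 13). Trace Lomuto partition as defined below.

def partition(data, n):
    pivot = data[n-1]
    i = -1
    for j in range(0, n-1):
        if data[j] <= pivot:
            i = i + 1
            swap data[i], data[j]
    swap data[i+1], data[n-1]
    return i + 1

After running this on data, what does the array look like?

10 7 15 12 9 8 5 17 21 19 22 18 20

pivot=17, i=-1
j=0: 10≤17, i=0, swap(0,0) ⇒ 10 7 15 12 19 9 8 20 21 5 22 18 17
j=1: 7≤17, i=1, swap(1,1) ⇒ 10 7 15 12 19 9 8 20 21 5 22 18 17
j=2: 15≤17, i=2, swap(2,2) ⇒ 10 7 15 12 19 9 8 20 21 5 22 18 17
j=3: 12≤17, i=3, swap(3,3) ⇒ 10 7 15 12 19 9 8 20 21 5 22 18 17
j=4: 19>17, skip
j=5: 9≤17, i=4, swap(4,5) ⇒ 10 7 15 12 9 19 8 20 21 5 22 18 17
j=6: 8≤17, i=5, swap(5,6) ⇒ 10 7 15 12 9 8 19 20 21 5 22 18 17
j=7: 20>17, skip
j=8: 21>17, skip
j=9: 5≤17, i=6, swap(6,9) ⇒ 10 7 15 12 9 8 5 20 21 19 22 18 17
j=10: 22>17, skip
j=11: 18>17, skip
swap(7,12) ⇒ 10 7 15 12 9 8 5 17 21 19 22 18 20; return 7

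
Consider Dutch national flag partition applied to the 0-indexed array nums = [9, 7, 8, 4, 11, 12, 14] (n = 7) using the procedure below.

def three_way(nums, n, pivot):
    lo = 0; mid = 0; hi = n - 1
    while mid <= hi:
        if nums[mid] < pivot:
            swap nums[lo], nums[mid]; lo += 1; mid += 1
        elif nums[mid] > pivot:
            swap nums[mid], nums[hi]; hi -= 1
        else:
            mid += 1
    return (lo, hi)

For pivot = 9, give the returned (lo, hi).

lo=0 mid=0 hi=6
9=9: mid=1
7<9: swap(0,1), lo=1 mid=2 ⇒ [7, 9, 8, 4, 11, 12, 14]
8<9: swap(1,2), lo=2 mid=3 ⇒ [7, 8, 9, 4, 11, 12, 14]
4<9: swap(2,3), lo=3 mid=4 ⇒ [7, 8, 4, 9, 11, 12, 14]
11>9: swap(4,6), hi=5 ⇒ [7, 8, 4, 9, 14, 12, 11]
14>9: swap(4,5), hi=4 ⇒ [7, 8, 4, 9, 12, 14, 11]
12>9: swap(4,4), hi=3 ⇒ [7, 8, 4, 9, 12, 14, 11]
done. lo=3 hi=3; nums=[7, 8, 4, 9, 12, 14, 11]

(3, 3)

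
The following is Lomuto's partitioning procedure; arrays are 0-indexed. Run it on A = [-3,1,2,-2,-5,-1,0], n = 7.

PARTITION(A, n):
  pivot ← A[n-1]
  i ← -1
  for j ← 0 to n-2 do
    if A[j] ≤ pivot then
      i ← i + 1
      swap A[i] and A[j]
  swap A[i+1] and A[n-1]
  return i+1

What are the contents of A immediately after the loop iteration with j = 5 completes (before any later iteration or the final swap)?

[-3,-2,-5,-1,2,1,0]

pivot=0, i=-1
j=0: -3≤0, i=0, swap(0,0) ⇒ [-3,1,2,-2,-5,-1,0]
j=1: 1>0, skip
j=2: 2>0, skip
j=3: -2≤0, i=1, swap(1,3) ⇒ [-3,-2,2,1,-5,-1,0]
j=4: -5≤0, i=2, swap(2,4) ⇒ [-3,-2,-5,1,2,-1,0]
j=5: -1≤0, i=3, swap(3,5) ⇒ [-3,-2,-5,-1,2,1,0]
(after j=5) A = [-3,-2,-5,-1,2,1,0]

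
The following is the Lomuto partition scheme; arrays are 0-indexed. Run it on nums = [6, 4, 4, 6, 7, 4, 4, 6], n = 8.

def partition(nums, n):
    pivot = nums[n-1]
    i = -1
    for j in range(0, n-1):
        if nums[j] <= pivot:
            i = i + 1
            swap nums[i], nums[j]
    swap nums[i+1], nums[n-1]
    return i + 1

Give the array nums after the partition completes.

[6, 4, 4, 6, 4, 4, 6, 7]

pivot = nums[7] = 6; i = -1
j=0: nums[0]=6 ≤ 6 → i=0, swap nums[0],nums[0] (no change) → [6, 4, 4, 6, 7, 4, 4, 6]
j=1: nums[1]=4 ≤ 6 → i=1, swap nums[1],nums[1] (no change) → [6, 4, 4, 6, 7, 4, 4, 6]
j=2: nums[2]=4 ≤ 6 → i=2, swap nums[2],nums[2] (no change) → [6, 4, 4, 6, 7, 4, 4, 6]
j=3: nums[3]=6 ≤ 6 → i=3, swap nums[3],nums[3] (no change) → [6, 4, 4, 6, 7, 4, 4, 6]
j=4: nums[4]=7 > 6 → no swap
j=5: nums[5]=4 ≤ 6 → i=4, swap nums[4],nums[5] → [6, 4, 4, 6, 4, 7, 4, 6]
j=6: nums[6]=4 ≤ 6 → i=5, swap nums[5],nums[6] → [6, 4, 4, 6, 4, 4, 7, 6]
final swap nums[6],nums[7] → [6, 4, 4, 6, 4, 4, 6, 7]; return 6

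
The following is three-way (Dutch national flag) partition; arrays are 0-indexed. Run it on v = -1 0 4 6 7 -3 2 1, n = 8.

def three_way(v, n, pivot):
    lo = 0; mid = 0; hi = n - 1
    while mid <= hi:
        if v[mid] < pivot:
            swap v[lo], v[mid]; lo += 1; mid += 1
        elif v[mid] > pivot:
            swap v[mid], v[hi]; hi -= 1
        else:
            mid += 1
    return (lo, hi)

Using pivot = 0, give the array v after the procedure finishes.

lo=0 mid=0 hi=7
-1<0: swap(0,0), lo=1 mid=1 ⇒ -1 0 4 6 7 -3 2 1
0=0: mid=2
4>0: swap(2,7), hi=6 ⇒ -1 0 1 6 7 -3 2 4
1>0: swap(2,6), hi=5 ⇒ -1 0 2 6 7 -3 1 4
2>0: swap(2,5), hi=4 ⇒ -1 0 -3 6 7 2 1 4
-3<0: swap(1,2), lo=2 mid=3 ⇒ -1 -3 0 6 7 2 1 4
6>0: swap(3,4), hi=3 ⇒ -1 -3 0 7 6 2 1 4
7>0: swap(3,3), hi=2 ⇒ -1 -3 0 7 6 2 1 4
done. lo=2 hi=2; v=-1 -3 0 7 6 2 1 4

-1 -3 0 7 6 2 1 4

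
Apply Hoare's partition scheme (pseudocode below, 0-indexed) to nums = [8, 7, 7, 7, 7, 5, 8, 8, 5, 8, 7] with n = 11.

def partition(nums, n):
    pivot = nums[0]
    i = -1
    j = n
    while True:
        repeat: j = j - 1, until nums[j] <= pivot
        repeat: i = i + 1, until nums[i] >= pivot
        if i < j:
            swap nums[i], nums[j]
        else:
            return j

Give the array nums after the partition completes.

pivot=8
j stops at 10 (7), i stops at 0 (8); swap ⇒ [7, 7, 7, 7, 7, 5, 8, 8, 5, 8, 8]
j stops at 9 (8), i stops at 6 (8); swap ⇒ [7, 7, 7, 7, 7, 5, 8, 8, 5, 8, 8]
j stops at 8 (5), i stops at 7 (8); swap ⇒ [7, 7, 7, 7, 7, 5, 8, 5, 8, 8, 8]
j stops at 7, i stops at 8; i≥j ⇒ return 7. nums=[7, 7, 7, 7, 7, 5, 8, 5, 8, 8, 8]

[7, 7, 7, 7, 7, 5, 8, 5, 8, 8, 8]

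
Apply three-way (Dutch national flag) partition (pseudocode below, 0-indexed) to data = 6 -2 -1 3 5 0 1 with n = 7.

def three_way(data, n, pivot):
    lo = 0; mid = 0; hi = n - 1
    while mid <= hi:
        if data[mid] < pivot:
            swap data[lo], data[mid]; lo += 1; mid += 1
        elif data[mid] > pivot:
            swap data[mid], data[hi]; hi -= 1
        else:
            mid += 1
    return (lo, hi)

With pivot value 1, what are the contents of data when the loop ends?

-2 -1 0 1 5 3 6

lo=0 mid=0 hi=6
6>1: swap(0,6), hi=5 ⇒ 1 -2 -1 3 5 0 6
1=1: mid=1
-2<1: swap(0,1), lo=1 mid=2 ⇒ -2 1 -1 3 5 0 6
-1<1: swap(1,2), lo=2 mid=3 ⇒ -2 -1 1 3 5 0 6
3>1: swap(3,5), hi=4 ⇒ -2 -1 1 0 5 3 6
0<1: swap(2,3), lo=3 mid=4 ⇒ -2 -1 0 1 5 3 6
5>1: swap(4,4), hi=3 ⇒ -2 -1 0 1 5 3 6
done. lo=3 hi=3; data=-2 -1 0 1 5 3 6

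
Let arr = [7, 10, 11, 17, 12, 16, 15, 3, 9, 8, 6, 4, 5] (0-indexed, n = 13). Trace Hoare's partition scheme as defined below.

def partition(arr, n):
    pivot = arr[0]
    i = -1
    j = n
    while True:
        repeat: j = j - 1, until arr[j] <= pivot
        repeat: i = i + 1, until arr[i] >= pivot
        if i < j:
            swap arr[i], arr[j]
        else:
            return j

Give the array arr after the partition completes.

[5, 4, 6, 3, 12, 16, 15, 17, 9, 8, 11, 10, 7]

pivot = arr[0] = 7; i = -1, j = 13
j→12 (arr[12]=5≤7), i→0 (arr[0]=7≥7); i<j, swap → [5, 10, 11, 17, 12, 16, 15, 3, 9, 8, 6, 4, 7]
j→11 (arr[11]=4≤7), i→1 (arr[1]=10≥7); i<j, swap → [5, 4, 11, 17, 12, 16, 15, 3, 9, 8, 6, 10, 7]
j→10 (arr[10]=6≤7), i→2 (arr[2]=11≥7); i<j, swap → [5, 4, 6, 17, 12, 16, 15, 3, 9, 8, 11, 10, 7]
j→7 (arr[7]=3≤7), i→3 (arr[3]=17≥7); i<j, swap → [5, 4, 6, 3, 12, 16, 15, 17, 9, 8, 11, 10, 7]
j→3, i→4; i≥j, return j=3. arr = [5, 4, 6, 3, 12, 16, 15, 17, 9, 8, 11, 10, 7]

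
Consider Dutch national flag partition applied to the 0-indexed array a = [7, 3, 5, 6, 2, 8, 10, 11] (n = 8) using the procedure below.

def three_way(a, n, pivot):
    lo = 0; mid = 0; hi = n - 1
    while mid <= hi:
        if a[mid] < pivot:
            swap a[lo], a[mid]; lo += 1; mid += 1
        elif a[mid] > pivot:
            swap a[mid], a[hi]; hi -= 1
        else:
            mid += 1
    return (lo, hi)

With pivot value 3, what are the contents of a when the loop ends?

[2, 3, 6, 5, 8, 10, 11, 7]

lo=0 mid=0 hi=7
7>3: swap(0,7), hi=6 ⇒ [11, 3, 5, 6, 2, 8, 10, 7]
11>3: swap(0,6), hi=5 ⇒ [10, 3, 5, 6, 2, 8, 11, 7]
10>3: swap(0,5), hi=4 ⇒ [8, 3, 5, 6, 2, 10, 11, 7]
8>3: swap(0,4), hi=3 ⇒ [2, 3, 5, 6, 8, 10, 11, 7]
2<3: swap(0,0), lo=1 mid=1 ⇒ [2, 3, 5, 6, 8, 10, 11, 7]
3=3: mid=2
5>3: swap(2,3), hi=2 ⇒ [2, 3, 6, 5, 8, 10, 11, 7]
6>3: swap(2,2), hi=1 ⇒ [2, 3, 6, 5, 8, 10, 11, 7]
done. lo=1 hi=1; a=[2, 3, 6, 5, 8, 10, 11, 7]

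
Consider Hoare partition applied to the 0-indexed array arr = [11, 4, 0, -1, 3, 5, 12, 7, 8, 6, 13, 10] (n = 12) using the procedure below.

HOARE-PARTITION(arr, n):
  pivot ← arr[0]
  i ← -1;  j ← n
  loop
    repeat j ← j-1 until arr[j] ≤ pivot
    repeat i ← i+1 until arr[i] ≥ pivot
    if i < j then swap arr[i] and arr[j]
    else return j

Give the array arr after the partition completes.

pivot = arr[0] = 11; i = -1, j = 12
j→11 (arr[11]=10≤11), i→0 (arr[0]=11≥11); i<j, swap → [10, 4, 0, -1, 3, 5, 12, 7, 8, 6, 13, 11]
j→9 (arr[9]=6≤11), i→6 (arr[6]=12≥11); i<j, swap → [10, 4, 0, -1, 3, 5, 6, 7, 8, 12, 13, 11]
j→8, i→9; i≥j, return j=8. arr = [10, 4, 0, -1, 3, 5, 6, 7, 8, 12, 13, 11]

[10, 4, 0, -1, 3, 5, 6, 7, 8, 12, 13, 11]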